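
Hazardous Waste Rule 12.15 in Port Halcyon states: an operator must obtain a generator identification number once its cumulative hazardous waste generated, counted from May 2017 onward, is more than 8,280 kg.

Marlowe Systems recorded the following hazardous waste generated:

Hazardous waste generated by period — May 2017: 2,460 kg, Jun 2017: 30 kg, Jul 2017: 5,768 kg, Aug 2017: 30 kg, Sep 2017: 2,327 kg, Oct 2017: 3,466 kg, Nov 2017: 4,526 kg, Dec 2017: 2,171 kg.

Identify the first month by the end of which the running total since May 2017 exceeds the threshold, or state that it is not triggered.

Aug 2017

Through May 2017: 2,460 kg
Through Jun 2017: 2,490 kg
Through Jul 2017: 8,258 kg
Through Aug 2017: 8,288 kg ← exceeds threshold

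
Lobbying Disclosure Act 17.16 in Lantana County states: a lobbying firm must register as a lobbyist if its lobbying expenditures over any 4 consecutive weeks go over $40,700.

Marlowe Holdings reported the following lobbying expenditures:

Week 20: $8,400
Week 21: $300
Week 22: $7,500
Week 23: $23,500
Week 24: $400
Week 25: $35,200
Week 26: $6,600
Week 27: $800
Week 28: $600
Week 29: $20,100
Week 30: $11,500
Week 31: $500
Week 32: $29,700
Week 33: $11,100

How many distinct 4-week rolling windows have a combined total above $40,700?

Week 20–Week 23: $8,400 + $300 + $7,500 + $23,500 = $39,700 (under)
Week 21–Week 24: $300 + $7,500 + $23,500 + $400 = $31,700 (under)
Week 22–Week 25: $7,500 + $23,500 + $400 + $35,200 = $66,600 (over)
Week 23–Week 26: $23,500 + $400 + $35,200 + $6,600 = $65,700 (over)
Week 24–Week 27: $400 + $35,200 + $6,600 + $800 = $43,000 (over)
Week 25–Week 28: $35,200 + $6,600 + $800 + $600 = $43,200 (over)
Week 26–Week 29: $6,600 + $800 + $600 + $20,100 = $28,100 (under)
Week 27–Week 30: $800 + $600 + $20,100 + $11,500 = $33,000 (under)
Week 28–Week 31: $600 + $20,100 + $11,500 + $500 = $32,700 (under)
Week 29–Week 32: $20,100 + $11,500 + $500 + $29,700 = $61,800 (over)
Week 30–Week 33: $11,500 + $500 + $29,700 + $11,100 = $52,800 (over)
6 windows exceed the threshold.

6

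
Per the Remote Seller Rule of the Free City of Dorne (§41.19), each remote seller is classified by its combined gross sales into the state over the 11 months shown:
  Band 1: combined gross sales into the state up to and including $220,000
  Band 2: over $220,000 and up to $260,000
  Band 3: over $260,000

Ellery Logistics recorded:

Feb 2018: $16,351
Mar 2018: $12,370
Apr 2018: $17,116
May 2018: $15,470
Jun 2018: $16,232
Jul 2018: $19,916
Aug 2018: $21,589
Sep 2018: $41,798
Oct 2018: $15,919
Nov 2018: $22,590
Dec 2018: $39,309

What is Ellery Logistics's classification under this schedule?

Combined gross sales into the state: $16,351 + $12,370 + $17,116 + $15,470 + $16,232 + $19,916 + $21,589 + $41,798 + $15,919 + $22,590 + $39,309 = $238,660.
$220,000 < $238,660 ≤ $260,000, so Band 2 applies.

Band 2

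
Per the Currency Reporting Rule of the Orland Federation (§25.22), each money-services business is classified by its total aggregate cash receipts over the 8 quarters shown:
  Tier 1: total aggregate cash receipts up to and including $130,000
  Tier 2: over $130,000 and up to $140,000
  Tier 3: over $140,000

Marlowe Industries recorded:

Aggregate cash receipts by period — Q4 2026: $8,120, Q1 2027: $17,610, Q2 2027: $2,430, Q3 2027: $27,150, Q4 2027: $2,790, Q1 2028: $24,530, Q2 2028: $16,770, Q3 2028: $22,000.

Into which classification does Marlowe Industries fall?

Total aggregate cash receipts: $8,120 + $17,610 + $2,430 + $27,150 + $2,790 + $24,530 + $16,770 + $22,000 = $121,400.
$121,400 ≤ $130,000, so Tier 1 applies.

Tier 1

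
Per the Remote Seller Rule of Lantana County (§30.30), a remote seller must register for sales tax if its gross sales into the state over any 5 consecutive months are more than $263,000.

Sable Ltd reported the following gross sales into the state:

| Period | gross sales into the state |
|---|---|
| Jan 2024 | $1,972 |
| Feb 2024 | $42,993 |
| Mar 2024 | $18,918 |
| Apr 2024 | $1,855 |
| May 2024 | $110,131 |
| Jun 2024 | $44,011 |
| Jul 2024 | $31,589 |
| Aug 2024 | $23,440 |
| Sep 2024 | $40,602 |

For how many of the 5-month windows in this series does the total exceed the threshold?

0

Jan 2024–May 2024: $1,972 + $42,993 + $18,918 + $1,855 + $110,131 = $175,869 (under)
Feb 2024–Jun 2024: $42,993 + $18,918 + $1,855 + $110,131 + $44,011 = $217,908 (under)
Mar 2024–Jul 2024: $18,918 + $1,855 + $110,131 + $44,011 + $31,589 = $206,504 (under)
Apr 2024–Aug 2024: $1,855 + $110,131 + $44,011 + $31,589 + $23,440 = $211,026 (under)
May 2024–Sep 2024: $110,131 + $44,011 + $31,589 + $23,440 + $40,602 = $249,773 (under)
0 windows exceed the threshold.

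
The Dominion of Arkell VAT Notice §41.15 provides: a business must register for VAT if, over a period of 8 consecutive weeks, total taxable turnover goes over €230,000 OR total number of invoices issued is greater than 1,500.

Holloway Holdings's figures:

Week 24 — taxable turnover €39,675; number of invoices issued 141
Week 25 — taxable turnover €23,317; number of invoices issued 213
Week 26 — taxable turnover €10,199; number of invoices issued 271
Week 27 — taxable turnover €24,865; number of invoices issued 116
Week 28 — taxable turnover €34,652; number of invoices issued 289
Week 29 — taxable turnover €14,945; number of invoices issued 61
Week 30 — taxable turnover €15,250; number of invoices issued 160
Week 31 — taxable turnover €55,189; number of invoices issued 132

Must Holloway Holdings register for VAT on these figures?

No

Total taxable turnover: €39,675 + €23,317 + €10,199 + €24,865 + €34,652 + €14,945 + €15,250 + €55,189 = €218,092 (≤ €230,000).
Total number of invoices issued: 141 + 213 + 271 + 116 + 289 + 61 + 160 + 132 = 1,383 (≤ 1,500).
The test is 'or': neither threshold is exceeded.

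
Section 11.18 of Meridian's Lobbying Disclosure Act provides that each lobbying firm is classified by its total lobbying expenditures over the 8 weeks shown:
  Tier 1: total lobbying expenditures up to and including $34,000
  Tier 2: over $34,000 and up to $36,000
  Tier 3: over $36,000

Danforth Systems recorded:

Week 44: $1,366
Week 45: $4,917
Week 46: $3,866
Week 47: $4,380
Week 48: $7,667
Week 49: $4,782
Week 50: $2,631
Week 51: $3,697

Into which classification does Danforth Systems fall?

Total lobbying expenditures: $1,366 + $4,917 + $3,866 + $4,380 + $7,667 + $4,782 + $2,631 + $3,697 = $33,306.
$33,306 ≤ $34,000, so Tier 1 applies.

Tier 1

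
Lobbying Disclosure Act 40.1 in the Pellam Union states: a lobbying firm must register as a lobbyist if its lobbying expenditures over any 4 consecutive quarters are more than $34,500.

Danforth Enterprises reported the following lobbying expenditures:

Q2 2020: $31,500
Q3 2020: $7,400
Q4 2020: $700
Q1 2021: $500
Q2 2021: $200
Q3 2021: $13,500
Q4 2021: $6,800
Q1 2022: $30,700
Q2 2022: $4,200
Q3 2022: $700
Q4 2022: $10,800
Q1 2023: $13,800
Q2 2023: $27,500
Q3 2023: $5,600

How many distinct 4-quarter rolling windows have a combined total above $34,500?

7

Q2 2020–Q1 2021: $31,500 + $7,400 + $700 + $500 = $40,100 (over)
Q3 2020–Q2 2021: $7,400 + $700 + $500 + $200 = $8,800 (under)
Q4 2020–Q3 2021: $700 + $500 + $200 + $13,500 = $14,900 (under)
Q1 2021–Q4 2021: $500 + $200 + $13,500 + $6,800 = $21,000 (under)
Q2 2021–Q1 2022: $200 + $13,500 + $6,800 + $30,700 = $51,200 (over)
Q3 2021–Q2 2022: $13,500 + $6,800 + $30,700 + $4,200 = $55,200 (over)
Q4 2021–Q3 2022: $6,800 + $30,700 + $4,200 + $700 = $42,400 (over)
Q1 2022–Q4 2022: $30,700 + $4,200 + $700 + $10,800 = $46,400 (over)
Q2 2022–Q1 2023: $4,200 + $700 + $10,800 + $13,800 = $29,500 (under)
Q3 2022–Q2 2023: $700 + $10,800 + $13,800 + $27,500 = $52,800 (over)
Q4 2022–Q3 2023: $10,800 + $13,800 + $27,500 + $5,600 = $57,700 (over)
7 windows exceed the threshold.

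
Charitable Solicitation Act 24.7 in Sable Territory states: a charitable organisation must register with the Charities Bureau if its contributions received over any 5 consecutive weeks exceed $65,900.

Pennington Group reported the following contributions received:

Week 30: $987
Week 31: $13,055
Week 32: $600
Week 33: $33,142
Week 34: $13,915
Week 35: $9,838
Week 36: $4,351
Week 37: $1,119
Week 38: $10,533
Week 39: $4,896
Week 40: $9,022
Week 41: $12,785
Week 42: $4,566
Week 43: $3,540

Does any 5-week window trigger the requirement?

Yes

Week 30–Week 34: $987 + $13,055 + $600 + $33,142 + $13,915 = $61,699 (under)
Week 31–Week 35: $13,055 + $600 + $33,142 + $13,915 + $9,838 = $70,550 (over)
Week 32–Week 36: $600 + $33,142 + $13,915 + $9,838 + $4,351 = $61,846 (under)
Week 33–Week 37: $33,142 + $13,915 + $9,838 + $4,351 + $1,119 = $62,365 (under)
Week 34–Week 38: $13,915 + $9,838 + $4,351 + $1,119 + $10,533 = $39,756 (under)
Week 35–Week 39: $9,838 + $4,351 + $1,119 + $10,533 + $4,896 = $30,737 (under)
Week 36–Week 40: $4,351 + $1,119 + $10,533 + $4,896 + $9,022 = $29,921 (under)
Week 37–Week 41: $1,119 + $10,533 + $4,896 + $9,022 + $12,785 = $38,355 (under)
Week 38–Week 42: $10,533 + $4,896 + $9,022 + $12,785 + $4,566 = $41,802 (under)
Week 39–Week 43: $4,896 + $9,022 + $12,785 + $4,566 + $3,540 = $34,809 (under)
At least one window exceeds $65,900.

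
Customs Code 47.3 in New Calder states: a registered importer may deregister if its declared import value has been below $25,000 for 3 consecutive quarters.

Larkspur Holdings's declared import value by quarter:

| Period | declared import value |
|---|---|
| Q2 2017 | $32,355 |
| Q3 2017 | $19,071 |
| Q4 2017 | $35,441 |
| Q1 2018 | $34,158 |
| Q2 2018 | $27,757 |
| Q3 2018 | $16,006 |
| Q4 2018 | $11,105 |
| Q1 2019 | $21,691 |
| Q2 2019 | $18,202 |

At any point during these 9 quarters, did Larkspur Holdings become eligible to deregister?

Yes

Quarters below $25,000: Q3 2017, Q3 2018, Q4 2018, Q1 2019, Q2 2019.
Longest run of consecutive quarters below the threshold: 4.
4 ≥ 3, so Larkspur Holdings became eligible.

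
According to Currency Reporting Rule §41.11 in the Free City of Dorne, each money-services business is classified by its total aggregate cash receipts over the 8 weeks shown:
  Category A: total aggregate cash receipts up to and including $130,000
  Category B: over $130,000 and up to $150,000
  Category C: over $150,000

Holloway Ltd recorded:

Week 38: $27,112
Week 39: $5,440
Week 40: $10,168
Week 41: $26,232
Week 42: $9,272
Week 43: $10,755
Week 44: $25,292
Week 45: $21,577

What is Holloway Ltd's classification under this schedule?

Total aggregate cash receipts: $27,112 + $5,440 + $10,168 + $26,232 + $9,272 + $10,755 + $25,292 + $21,577 = $135,848.
$130,000 < $135,848 ≤ $150,000, so Category B applies.

Category B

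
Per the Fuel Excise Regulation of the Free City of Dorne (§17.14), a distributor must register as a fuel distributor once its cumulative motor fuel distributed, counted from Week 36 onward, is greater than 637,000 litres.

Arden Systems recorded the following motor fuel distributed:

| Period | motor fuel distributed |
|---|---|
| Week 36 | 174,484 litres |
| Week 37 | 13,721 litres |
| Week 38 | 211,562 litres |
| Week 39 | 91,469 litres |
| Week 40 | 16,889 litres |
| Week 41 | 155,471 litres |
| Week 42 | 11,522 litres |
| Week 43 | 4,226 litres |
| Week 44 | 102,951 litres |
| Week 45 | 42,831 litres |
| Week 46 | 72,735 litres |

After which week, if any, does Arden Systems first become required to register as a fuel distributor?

Week 41

Through Week 36: 174,484 litres
Through Week 37: 188,205 litres
Through Week 38: 399,767 litres
Through Week 39: 491,236 litres
Through Week 40: 508,125 litres
Through Week 41: 663,596 litres ← exceeds threshold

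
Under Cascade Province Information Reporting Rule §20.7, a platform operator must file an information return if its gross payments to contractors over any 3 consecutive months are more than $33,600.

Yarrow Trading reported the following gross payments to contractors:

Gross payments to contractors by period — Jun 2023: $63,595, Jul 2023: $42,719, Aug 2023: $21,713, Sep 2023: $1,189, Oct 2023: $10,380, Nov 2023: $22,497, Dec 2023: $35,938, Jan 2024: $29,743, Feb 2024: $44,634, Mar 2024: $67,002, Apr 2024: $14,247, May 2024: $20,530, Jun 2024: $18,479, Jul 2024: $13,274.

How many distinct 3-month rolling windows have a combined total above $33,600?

11

Jun 2023–Aug 2023: $63,595 + $42,719 + $21,713 = $128,027 (over)
Jul 2023–Sep 2023: $42,719 + $21,713 + $1,189 = $65,621 (over)
Aug 2023–Oct 2023: $21,713 + $1,189 + $10,380 = $33,282 (under)
Sep 2023–Nov 2023: $1,189 + $10,380 + $22,497 = $34,066 (over)
Oct 2023–Dec 2023: $10,380 + $22,497 + $35,938 = $68,815 (over)
Nov 2023–Jan 2024: $22,497 + $35,938 + $29,743 = $88,178 (over)
Dec 2023–Feb 2024: $35,938 + $29,743 + $44,634 = $110,315 (over)
Jan 2024–Mar 2024: $29,743 + $44,634 + $67,002 = $141,379 (over)
Feb 2024–Apr 2024: $44,634 + $67,002 + $14,247 = $125,883 (over)
Mar 2024–May 2024: $67,002 + $14,247 + $20,530 = $101,779 (over)
Apr 2024–Jun 2024: $14,247 + $20,530 + $18,479 = $53,256 (over)
May 2024–Jul 2024: $20,530 + $18,479 + $13,274 = $52,283 (over)
11 windows exceed the threshold.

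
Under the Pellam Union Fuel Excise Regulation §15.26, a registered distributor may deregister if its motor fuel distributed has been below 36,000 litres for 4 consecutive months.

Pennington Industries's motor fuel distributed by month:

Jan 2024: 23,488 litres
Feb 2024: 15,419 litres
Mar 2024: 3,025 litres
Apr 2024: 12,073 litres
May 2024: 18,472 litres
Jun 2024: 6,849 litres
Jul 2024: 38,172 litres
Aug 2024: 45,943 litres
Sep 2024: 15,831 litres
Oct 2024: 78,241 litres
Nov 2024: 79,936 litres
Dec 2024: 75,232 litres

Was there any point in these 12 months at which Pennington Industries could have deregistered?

Yes

Months below 36,000 litres: Jan 2024, Feb 2024, Mar 2024, Apr 2024, May 2024, Jun 2024, Sep 2024.
Longest run of consecutive months below the threshold: 6.
6 ≥ 4, so Pennington Industries became eligible.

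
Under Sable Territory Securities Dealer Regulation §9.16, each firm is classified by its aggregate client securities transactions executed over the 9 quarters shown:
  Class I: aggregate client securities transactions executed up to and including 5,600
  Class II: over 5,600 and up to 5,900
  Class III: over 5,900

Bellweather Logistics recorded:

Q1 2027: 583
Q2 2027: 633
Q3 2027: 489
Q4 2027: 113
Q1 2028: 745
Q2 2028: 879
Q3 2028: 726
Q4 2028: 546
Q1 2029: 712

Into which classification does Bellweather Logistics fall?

Class I

Aggregate client securities transactions executed: 583 + 633 + 489 + 113 + 745 + 879 + 726 + 546 + 712 = 5,426.
5,426 ≤ 5,600, so Class I applies.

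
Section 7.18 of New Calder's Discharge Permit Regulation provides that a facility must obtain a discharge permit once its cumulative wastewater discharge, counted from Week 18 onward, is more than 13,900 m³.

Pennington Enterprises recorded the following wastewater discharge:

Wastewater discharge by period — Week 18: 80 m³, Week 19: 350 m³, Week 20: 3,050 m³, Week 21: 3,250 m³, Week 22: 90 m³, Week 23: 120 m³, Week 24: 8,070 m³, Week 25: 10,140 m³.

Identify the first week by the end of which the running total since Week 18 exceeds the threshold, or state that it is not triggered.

Week 24

Through Week 18: 80 m³
Through Week 19: 430 m³
Through Week 20: 3,480 m³
Through Week 21: 6,730 m³
Through Week 22: 6,820 m³
Through Week 23: 6,940 m³
Through Week 24: 15,010 m³ ← exceeds threshold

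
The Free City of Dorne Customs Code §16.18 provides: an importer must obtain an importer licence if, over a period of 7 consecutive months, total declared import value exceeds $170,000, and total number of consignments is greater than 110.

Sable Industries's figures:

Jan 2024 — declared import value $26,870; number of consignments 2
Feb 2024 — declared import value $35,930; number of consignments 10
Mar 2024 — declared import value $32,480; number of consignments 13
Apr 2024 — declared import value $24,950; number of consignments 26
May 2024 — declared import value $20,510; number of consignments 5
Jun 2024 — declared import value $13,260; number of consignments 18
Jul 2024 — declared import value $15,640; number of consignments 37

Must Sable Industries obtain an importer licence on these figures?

No

Total declared import value: $26,870 + $35,930 + $32,480 + $24,950 + $20,510 + $13,260 + $15,640 = $169,640 (≤ $170,000).
Total number of consignments: 2 + 10 + 13 + 26 + 5 + 18 + 37 = 111 (> 110).
The test is 'and': the rule requires both, and at least one is not exceeded.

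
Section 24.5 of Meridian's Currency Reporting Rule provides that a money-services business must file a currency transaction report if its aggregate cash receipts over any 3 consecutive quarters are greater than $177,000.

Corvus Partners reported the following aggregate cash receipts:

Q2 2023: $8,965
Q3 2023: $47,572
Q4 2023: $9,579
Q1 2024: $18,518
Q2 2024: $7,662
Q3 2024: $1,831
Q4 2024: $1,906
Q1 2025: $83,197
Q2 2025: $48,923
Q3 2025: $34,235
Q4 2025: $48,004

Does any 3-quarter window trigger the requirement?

No

Q2 2023–Q4 2023: $8,965 + $47,572 + $9,579 = $66,116 (under)
Q3 2023–Q1 2024: $47,572 + $9,579 + $18,518 = $75,669 (under)
Q4 2023–Q2 2024: $9,579 + $18,518 + $7,662 = $35,759 (under)
Q1 2024–Q3 2024: $18,518 + $7,662 + $1,831 = $28,011 (under)
Q2 2024–Q4 2024: $7,662 + $1,831 + $1,906 = $11,399 (under)
Q3 2024–Q1 2025: $1,831 + $1,906 + $83,197 = $86,934 (under)
Q4 2024–Q2 2025: $1,906 + $83,197 + $48,923 = $134,026 (under)
Q1 2025–Q3 2025: $83,197 + $48,923 + $34,235 = $166,355 (under)
Q2 2025–Q4 2025: $48,923 + $34,235 + $48,004 = $131,162 (under)
No window exceeds $177,000.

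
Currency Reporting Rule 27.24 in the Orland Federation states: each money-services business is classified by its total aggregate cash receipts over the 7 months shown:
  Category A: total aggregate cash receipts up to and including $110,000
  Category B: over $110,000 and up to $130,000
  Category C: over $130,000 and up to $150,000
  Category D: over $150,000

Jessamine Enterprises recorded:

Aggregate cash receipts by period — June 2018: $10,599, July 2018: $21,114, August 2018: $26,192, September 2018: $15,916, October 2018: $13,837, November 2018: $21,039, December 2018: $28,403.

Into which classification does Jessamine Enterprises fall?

Total aggregate cash receipts: $10,599 + $21,114 + $26,192 + $15,916 + $13,837 + $21,039 + $28,403 = $137,100.
$130,000 < $137,100 ≤ $150,000, so Category C applies.

Category C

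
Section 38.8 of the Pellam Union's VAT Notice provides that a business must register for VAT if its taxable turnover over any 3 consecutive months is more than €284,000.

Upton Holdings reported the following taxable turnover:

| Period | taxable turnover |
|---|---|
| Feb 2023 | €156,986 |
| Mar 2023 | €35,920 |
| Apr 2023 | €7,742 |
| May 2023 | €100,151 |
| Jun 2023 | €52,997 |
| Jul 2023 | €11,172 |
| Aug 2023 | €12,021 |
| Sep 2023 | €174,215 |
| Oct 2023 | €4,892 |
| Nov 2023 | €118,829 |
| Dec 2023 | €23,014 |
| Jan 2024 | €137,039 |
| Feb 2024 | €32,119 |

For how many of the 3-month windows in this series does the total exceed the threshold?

1

Feb 2023–Apr 2023: €156,986 + €35,920 + €7,742 = €200,648 (under)
Mar 2023–May 2023: €35,920 + €7,742 + €100,151 = €143,813 (under)
Apr 2023–Jun 2023: €7,742 + €100,151 + €52,997 = €160,890 (under)
May 2023–Jul 2023: €100,151 + €52,997 + €11,172 = €164,320 (under)
Jun 2023–Aug 2023: €52,997 + €11,172 + €12,021 = €76,190 (under)
Jul 2023–Sep 2023: €11,172 + €12,021 + €174,215 = €197,408 (under)
Aug 2023–Oct 2023: €12,021 + €174,215 + €4,892 = €191,128 (under)
Sep 2023–Nov 2023: €174,215 + €4,892 + €118,829 = €297,936 (over)
Oct 2023–Dec 2023: €4,892 + €118,829 + €23,014 = €146,735 (under)
Nov 2023–Jan 2024: €118,829 + €23,014 + €137,039 = €278,882 (under)
Dec 2023–Feb 2024: €23,014 + €137,039 + €32,119 = €192,172 (under)
1 window exceeds the threshold.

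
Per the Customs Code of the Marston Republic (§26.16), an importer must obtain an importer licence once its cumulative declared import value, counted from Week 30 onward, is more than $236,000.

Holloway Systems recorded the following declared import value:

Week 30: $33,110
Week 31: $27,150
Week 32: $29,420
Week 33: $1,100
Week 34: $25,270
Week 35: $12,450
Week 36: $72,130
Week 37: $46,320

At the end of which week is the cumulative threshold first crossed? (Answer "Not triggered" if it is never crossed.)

Through Week 30: $33,110
Through Week 31: $60,260
Through Week 32: $89,680
Through Week 33: $90,780
Through Week 34: $116,050
Through Week 35: $128,500
Through Week 36: $200,630
Through Week 37: $246,950 ← exceeds threshold

Week 37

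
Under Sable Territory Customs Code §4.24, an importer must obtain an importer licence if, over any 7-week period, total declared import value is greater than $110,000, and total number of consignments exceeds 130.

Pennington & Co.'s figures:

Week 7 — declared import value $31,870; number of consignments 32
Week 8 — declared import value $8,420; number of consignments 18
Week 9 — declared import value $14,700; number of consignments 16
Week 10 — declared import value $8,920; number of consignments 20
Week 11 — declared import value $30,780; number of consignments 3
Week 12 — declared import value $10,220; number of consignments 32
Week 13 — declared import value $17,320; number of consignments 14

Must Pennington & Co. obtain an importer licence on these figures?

Total declared import value: $31,870 + $8,420 + $14,700 + $8,920 + $30,780 + $10,220 + $17,320 = $122,230 (> $110,000).
Total number of consignments: 32 + 18 + 16 + 20 + 3 + 32 + 14 = 135 (> 130).
The test is 'and': both thresholds are exceeded.

Yes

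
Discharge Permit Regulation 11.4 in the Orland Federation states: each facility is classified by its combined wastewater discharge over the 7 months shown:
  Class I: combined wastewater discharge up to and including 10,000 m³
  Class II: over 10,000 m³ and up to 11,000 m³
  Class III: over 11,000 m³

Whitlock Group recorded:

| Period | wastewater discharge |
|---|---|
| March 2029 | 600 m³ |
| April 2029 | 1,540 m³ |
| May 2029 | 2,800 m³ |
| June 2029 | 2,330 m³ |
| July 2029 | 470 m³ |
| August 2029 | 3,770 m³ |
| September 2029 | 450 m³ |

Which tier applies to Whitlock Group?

Combined wastewater discharge: 600 m³ + 1,540 m³ + 2,800 m³ + 2,330 m³ + 470 m³ + 3,770 m³ + 450 m³ = 11,960 m³.
11,960 m³ > 11,000 m³, so Class III applies.

Class III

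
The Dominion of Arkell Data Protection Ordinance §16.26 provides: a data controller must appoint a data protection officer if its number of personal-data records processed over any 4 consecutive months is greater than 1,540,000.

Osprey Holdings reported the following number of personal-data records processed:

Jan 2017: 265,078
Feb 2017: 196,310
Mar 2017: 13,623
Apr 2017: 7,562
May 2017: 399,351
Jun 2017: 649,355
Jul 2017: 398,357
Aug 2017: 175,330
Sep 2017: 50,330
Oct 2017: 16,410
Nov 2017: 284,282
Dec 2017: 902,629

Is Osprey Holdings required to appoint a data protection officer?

Jan 2017–Apr 2017: 265,078 + 196,310 + 13,623 + 7,562 = 482,573 (under)
Feb 2017–May 2017: 196,310 + 13,623 + 7,562 + 399,351 = 616,846 (under)
Mar 2017–Jun 2017: 13,623 + 7,562 + 399,351 + 649,355 = 1,069,891 (under)
Apr 2017–Jul 2017: 7,562 + 399,351 + 649,355 + 398,357 = 1,454,625 (under)
May 2017–Aug 2017: 399,351 + 649,355 + 398,357 + 175,330 = 1,622,393 (over)
Jun 2017–Sep 2017: 649,355 + 398,357 + 175,330 + 50,330 = 1,273,372 (under)
Jul 2017–Oct 2017: 398,357 + 175,330 + 50,330 + 16,410 = 640,427 (under)
Aug 2017–Nov 2017: 175,330 + 50,330 + 16,410 + 284,282 = 526,352 (under)
Sep 2017–Dec 2017: 50,330 + 16,410 + 284,282 + 902,629 = 1,253,651 (under)
At least one window exceeds 1,540,000.

Yes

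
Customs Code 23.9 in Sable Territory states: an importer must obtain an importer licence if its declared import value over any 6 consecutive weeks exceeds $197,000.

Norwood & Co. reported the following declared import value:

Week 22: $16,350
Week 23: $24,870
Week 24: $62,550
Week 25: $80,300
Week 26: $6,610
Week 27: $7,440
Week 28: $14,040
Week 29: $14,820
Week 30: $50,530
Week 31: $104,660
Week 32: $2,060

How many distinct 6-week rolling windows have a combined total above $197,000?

Week 22–Week 27: $16,350 + $24,870 + $62,550 + $80,300 + $6,610 + $7,440 = $198,120 (over)
Week 23–Week 28: $24,870 + $62,550 + $80,300 + $6,610 + $7,440 + $14,040 = $195,810 (under)
Week 24–Week 29: $62,550 + $80,300 + $6,610 + $7,440 + $14,040 + $14,820 = $185,760 (under)
Week 25–Week 30: $80,300 + $6,610 + $7,440 + $14,040 + $14,820 + $50,530 = $173,740 (under)
Week 26–Week 31: $6,610 + $7,440 + $14,040 + $14,820 + $50,530 + $104,660 = $198,100 (over)
Week 27–Week 32: $7,440 + $14,040 + $14,820 + $50,530 + $104,660 + $2,060 = $193,550 (under)
2 windows exceed the threshold.

2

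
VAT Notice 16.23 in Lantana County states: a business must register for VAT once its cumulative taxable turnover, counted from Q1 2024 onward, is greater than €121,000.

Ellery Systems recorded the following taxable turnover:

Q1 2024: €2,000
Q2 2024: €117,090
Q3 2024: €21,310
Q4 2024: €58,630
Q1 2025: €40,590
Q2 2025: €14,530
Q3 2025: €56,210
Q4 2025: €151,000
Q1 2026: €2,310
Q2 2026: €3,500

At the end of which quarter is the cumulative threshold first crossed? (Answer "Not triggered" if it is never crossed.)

Q3 2024

Through Q1 2024: €2,000
Through Q2 2024: €119,090
Through Q3 2024: €140,400 ← exceeds threshold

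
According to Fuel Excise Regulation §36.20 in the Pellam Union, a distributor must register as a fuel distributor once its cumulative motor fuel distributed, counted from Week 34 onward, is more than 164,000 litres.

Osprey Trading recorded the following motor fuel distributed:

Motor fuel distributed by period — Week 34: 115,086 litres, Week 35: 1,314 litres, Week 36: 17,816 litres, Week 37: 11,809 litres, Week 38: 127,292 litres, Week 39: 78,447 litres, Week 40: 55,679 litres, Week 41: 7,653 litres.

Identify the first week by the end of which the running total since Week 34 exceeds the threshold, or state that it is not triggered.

Week 38

Through Week 34: 115,086 litres
Through Week 35: 116,400 litres
Through Week 36: 134,216 litres
Through Week 37: 146,025 litres
Through Week 38: 273,317 litres ← exceeds threshold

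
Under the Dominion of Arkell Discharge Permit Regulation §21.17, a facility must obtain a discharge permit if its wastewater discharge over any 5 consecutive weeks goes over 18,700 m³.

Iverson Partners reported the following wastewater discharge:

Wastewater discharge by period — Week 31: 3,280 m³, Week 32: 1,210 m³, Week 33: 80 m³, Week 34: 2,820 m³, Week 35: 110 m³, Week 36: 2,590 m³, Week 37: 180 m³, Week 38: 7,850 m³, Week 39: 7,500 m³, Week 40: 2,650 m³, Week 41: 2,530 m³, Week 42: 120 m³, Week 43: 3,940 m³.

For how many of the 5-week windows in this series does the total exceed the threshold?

Week 31–Week 35: 3,280 m³ + 1,210 m³ + 80 m³ + 2,820 m³ + 110 m³ = 7,500 m³ (under)
Week 32–Week 36: 1,210 m³ + 80 m³ + 2,820 m³ + 110 m³ + 2,590 m³ = 6,810 m³ (under)
Week 33–Week 37: 80 m³ + 2,820 m³ + 110 m³ + 2,590 m³ + 180 m³ = 5,780 m³ (under)
Week 34–Week 38: 2,820 m³ + 110 m³ + 2,590 m³ + 180 m³ + 7,850 m³ = 13,550 m³ (under)
Week 35–Week 39: 110 m³ + 2,590 m³ + 180 m³ + 7,850 m³ + 7,500 m³ = 18,230 m³ (under)
Week 36–Week 40: 2,590 m³ + 180 m³ + 7,850 m³ + 7,500 m³ + 2,650 m³ = 20,770 m³ (over)
Week 37–Week 41: 180 m³ + 7,850 m³ + 7,500 m³ + 2,650 m³ + 2,530 m³ = 20,710 m³ (over)
Week 38–Week 42: 7,850 m³ + 7,500 m³ + 2,650 m³ + 2,530 m³ + 120 m³ = 20,650 m³ (over)
Week 39–Week 43: 7,500 m³ + 2,650 m³ + 2,530 m³ + 120 m³ + 3,940 m³ = 16,740 m³ (under)
3 windows exceed the threshold.

3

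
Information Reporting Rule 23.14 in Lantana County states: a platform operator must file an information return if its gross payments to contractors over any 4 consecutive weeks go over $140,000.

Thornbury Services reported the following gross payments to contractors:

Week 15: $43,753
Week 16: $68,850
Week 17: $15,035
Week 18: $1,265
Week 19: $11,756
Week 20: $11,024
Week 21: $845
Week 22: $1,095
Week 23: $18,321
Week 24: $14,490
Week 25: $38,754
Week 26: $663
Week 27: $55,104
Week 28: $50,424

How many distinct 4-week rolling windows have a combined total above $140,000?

1

Week 15–Week 18: $43,753 + $68,850 + $15,035 + $1,265 = $128,903 (under)
Week 16–Week 19: $68,850 + $15,035 + $1,265 + $11,756 = $96,906 (under)
Week 17–Week 20: $15,035 + $1,265 + $11,756 + $11,024 = $39,080 (under)
Week 18–Week 21: $1,265 + $11,756 + $11,024 + $845 = $24,890 (under)
Week 19–Week 22: $11,756 + $11,024 + $845 + $1,095 = $24,720 (under)
Week 20–Week 23: $11,024 + $845 + $1,095 + $18,321 = $31,285 (under)
Week 21–Week 24: $845 + $1,095 + $18,321 + $14,490 = $34,751 (under)
Week 22–Week 25: $1,095 + $18,321 + $14,490 + $38,754 = $72,660 (under)
Week 23–Week 26: $18,321 + $14,490 + $38,754 + $663 = $72,228 (under)
Week 24–Week 27: $14,490 + $38,754 + $663 + $55,104 = $109,011 (under)
Week 25–Week 28: $38,754 + $663 + $55,104 + $50,424 = $144,945 (over)
1 window exceeds the threshold.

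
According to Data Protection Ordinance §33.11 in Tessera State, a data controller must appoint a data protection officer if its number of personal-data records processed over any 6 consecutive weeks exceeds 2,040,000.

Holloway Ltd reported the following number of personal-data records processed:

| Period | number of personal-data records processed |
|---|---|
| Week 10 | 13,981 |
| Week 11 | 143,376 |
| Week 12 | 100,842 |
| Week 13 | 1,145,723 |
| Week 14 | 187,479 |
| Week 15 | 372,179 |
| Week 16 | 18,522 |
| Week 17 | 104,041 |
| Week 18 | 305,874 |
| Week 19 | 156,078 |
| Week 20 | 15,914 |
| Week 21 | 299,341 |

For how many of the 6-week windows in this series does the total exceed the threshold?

1

Week 10–Week 15: 13,981 + 143,376 + 100,842 + 1,145,723 + 187,479 + 372,179 = 1,963,580 (under)
Week 11–Week 16: 143,376 + 100,842 + 1,145,723 + 187,479 + 372,179 + 18,522 = 1,968,121 (under)
Week 12–Week 17: 100,842 + 1,145,723 + 187,479 + 372,179 + 18,522 + 104,041 = 1,928,786 (under)
Week 13–Week 18: 1,145,723 + 187,479 + 372,179 + 18,522 + 104,041 + 305,874 = 2,133,818 (over)
Week 14–Week 19: 187,479 + 372,179 + 18,522 + 104,041 + 305,874 + 156,078 = 1,144,173 (under)
Week 15–Week 20: 372,179 + 18,522 + 104,041 + 305,874 + 156,078 + 15,914 = 972,608 (under)
Week 16–Week 21: 18,522 + 104,041 + 305,874 + 156,078 + 15,914 + 299,341 = 899,770 (under)
1 window exceeds the threshold.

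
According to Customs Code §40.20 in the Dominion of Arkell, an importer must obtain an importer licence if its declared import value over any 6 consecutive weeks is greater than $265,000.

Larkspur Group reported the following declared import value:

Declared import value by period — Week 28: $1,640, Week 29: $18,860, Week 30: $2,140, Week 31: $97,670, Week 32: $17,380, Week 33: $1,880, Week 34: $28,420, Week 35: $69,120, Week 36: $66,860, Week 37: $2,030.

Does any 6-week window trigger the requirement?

Yes

Week 28–Week 33: $1,640 + $18,860 + $2,140 + $97,670 + $17,380 + $1,880 = $139,570 (under)
Week 29–Week 34: $18,860 + $2,140 + $97,670 + $17,380 + $1,880 + $28,420 = $166,350 (under)
Week 30–Week 35: $2,140 + $97,670 + $17,380 + $1,880 + $28,420 + $69,120 = $216,610 (under)
Week 31–Week 36: $97,670 + $17,380 + $1,880 + $28,420 + $69,120 + $66,860 = $281,330 (over)
Week 32–Week 37: $17,380 + $1,880 + $28,420 + $69,120 + $66,860 + $2,030 = $185,690 (under)
At least one window exceeds $265,000.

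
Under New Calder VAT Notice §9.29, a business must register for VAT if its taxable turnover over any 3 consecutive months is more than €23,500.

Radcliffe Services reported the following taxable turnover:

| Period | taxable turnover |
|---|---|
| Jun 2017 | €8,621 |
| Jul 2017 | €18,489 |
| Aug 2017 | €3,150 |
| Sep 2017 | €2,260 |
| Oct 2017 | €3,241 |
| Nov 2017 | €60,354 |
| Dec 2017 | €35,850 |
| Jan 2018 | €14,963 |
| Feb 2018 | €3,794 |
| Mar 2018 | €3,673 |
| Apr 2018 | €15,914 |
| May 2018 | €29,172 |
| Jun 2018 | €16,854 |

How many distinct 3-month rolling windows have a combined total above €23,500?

8

Jun 2017–Aug 2017: €8,621 + €18,489 + €3,150 = €30,260 (over)
Jul 2017–Sep 2017: €18,489 + €3,150 + €2,260 = €23,899 (over)
Aug 2017–Oct 2017: €3,150 + €2,260 + €3,241 = €8,651 (under)
Sep 2017–Nov 2017: €2,260 + €3,241 + €60,354 = €65,855 (over)
Oct 2017–Dec 2017: €3,241 + €60,354 + €35,850 = €99,445 (over)
Nov 2017–Jan 2018: €60,354 + €35,850 + €14,963 = €111,167 (over)
Dec 2017–Feb 2018: €35,850 + €14,963 + €3,794 = €54,607 (over)
Jan 2018–Mar 2018: €14,963 + €3,794 + €3,673 = €22,430 (under)
Feb 2018–Apr 2018: €3,794 + €3,673 + €15,914 = €23,381 (under)
Mar 2018–May 2018: €3,673 + €15,914 + €29,172 = €48,759 (over)
Apr 2018–Jun 2018: €15,914 + €29,172 + €16,854 = €61,940 (over)
8 windows exceed the threshold.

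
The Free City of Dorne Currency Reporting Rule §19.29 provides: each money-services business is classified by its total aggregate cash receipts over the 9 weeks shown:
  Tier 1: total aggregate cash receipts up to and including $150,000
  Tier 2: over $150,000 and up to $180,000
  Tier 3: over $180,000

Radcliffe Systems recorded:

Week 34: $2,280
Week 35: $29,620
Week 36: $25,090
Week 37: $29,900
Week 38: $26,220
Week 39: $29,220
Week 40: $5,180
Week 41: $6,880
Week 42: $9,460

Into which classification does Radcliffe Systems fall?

Total aggregate cash receipts: $2,280 + $29,620 + $25,090 + $29,900 + $26,220 + $29,220 + $5,180 + $6,880 + $9,460 = $163,850.
$150,000 < $163,850 ≤ $180,000, so Tier 2 applies.

Tier 2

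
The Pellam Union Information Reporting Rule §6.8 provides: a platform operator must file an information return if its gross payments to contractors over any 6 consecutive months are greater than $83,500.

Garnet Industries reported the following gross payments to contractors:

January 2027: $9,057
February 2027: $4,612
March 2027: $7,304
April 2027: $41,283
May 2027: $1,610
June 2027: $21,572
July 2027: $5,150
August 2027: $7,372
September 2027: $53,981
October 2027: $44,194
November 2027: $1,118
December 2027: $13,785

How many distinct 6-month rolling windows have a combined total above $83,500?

6

January 2027–June 2027: $9,057 + $4,612 + $7,304 + $41,283 + $1,610 + $21,572 = $85,438 (over)
February 2027–July 2027: $4,612 + $7,304 + $41,283 + $1,610 + $21,572 + $5,150 = $81,531 (under)
March 2027–August 2027: $7,304 + $41,283 + $1,610 + $21,572 + $5,150 + $7,372 = $84,291 (over)
April 2027–September 2027: $41,283 + $1,610 + $21,572 + $5,150 + $7,372 + $53,981 = $130,968 (over)
May 2027–October 2027: $1,610 + $21,572 + $5,150 + $7,372 + $53,981 + $44,194 = $133,879 (over)
June 2027–November 2027: $21,572 + $5,150 + $7,372 + $53,981 + $44,194 + $1,118 = $133,387 (over)
July 2027–December 2027: $5,150 + $7,372 + $53,981 + $44,194 + $1,118 + $13,785 = $125,600 (over)
6 windows exceed the threshold.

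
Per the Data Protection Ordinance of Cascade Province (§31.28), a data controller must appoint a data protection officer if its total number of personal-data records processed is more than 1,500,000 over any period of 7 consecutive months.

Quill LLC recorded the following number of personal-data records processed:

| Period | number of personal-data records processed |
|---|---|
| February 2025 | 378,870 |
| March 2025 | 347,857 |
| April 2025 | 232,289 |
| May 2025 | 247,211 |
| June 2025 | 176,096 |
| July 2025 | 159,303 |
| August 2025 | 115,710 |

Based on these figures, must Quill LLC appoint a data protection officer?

Yes

Total number of personal-data records processed: 378,870 + 347,857 + 232,289 + 247,211 + 176,096 + 159,303 + 115,710 = 1,657,336.
1,657,336 > 1,500,000, so the threshold is exceeded.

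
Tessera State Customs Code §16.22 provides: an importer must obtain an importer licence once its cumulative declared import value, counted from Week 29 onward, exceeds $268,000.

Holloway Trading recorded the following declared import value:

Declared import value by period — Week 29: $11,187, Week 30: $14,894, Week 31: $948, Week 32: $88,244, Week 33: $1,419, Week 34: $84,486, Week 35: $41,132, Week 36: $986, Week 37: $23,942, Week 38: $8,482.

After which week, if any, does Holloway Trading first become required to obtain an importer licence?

Week 38

Through Week 29: $11,187
Through Week 30: $26,081
Through Week 31: $27,029
Through Week 32: $115,273
Through Week 33: $116,692
Through Week 34: $201,178
Through Week 35: $242,310
Through Week 36: $243,296
Through Week 37: $267,238
Through Week 38: $275,720 ← exceeds threshold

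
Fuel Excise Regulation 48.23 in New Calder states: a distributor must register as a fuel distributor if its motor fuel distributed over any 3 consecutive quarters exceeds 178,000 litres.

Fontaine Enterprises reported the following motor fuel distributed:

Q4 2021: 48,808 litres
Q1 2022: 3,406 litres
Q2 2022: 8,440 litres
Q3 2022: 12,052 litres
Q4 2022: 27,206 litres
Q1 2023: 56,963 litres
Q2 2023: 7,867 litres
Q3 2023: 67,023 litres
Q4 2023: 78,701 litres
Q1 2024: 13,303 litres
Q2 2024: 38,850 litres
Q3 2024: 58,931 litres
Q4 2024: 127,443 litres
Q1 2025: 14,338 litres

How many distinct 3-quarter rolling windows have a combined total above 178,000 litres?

2

Q4 2021–Q2 2022: 48,808 litres + 3,406 litres + 8,440 litres = 60,654 litres (under)
Q1 2022–Q3 2022: 3,406 litres + 8,440 litres + 12,052 litres = 23,898 litres (under)
Q2 2022–Q4 2022: 8,440 litres + 12,052 litres + 27,206 litres = 47,698 litres (under)
Q3 2022–Q1 2023: 12,052 litres + 27,206 litres + 56,963 litres = 96,221 litres (under)
Q4 2022–Q2 2023: 27,206 litres + 56,963 litres + 7,867 litres = 92,036 litres (under)
Q1 2023–Q3 2023: 56,963 litres + 7,867 litres + 67,023 litres = 131,853 litres (under)
Q2 2023–Q4 2023: 7,867 litres + 67,023 litres + 78,701 litres = 153,591 litres (under)
Q3 2023–Q1 2024: 67,023 litres + 78,701 litres + 13,303 litres = 159,027 litres (under)
Q4 2023–Q2 2024: 78,701 litres + 13,303 litres + 38,850 litres = 130,854 litres (under)
Q1 2024–Q3 2024: 13,303 litres + 38,850 litres + 58,931 litres = 111,084 litres (under)
Q2 2024–Q4 2024: 38,850 litres + 58,931 litres + 127,443 litres = 225,224 litres (over)
Q3 2024–Q1 2025: 58,931 litres + 127,443 litres + 14,338 litres = 200,712 litres (over)
2 windows exceed the threshold.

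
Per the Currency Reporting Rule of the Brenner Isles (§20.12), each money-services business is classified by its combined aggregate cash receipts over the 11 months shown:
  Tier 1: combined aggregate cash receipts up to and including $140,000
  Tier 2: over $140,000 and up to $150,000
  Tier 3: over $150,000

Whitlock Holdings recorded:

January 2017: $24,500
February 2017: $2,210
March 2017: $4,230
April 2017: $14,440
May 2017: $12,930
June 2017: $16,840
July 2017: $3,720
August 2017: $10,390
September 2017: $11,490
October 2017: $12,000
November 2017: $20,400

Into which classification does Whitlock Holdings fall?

Combined aggregate cash receipts: $24,500 + $2,210 + $4,230 + $14,440 + $12,930 + $16,840 + $3,720 + $10,390 + $11,490 + $12,000 + $20,400 = $133,150.
$133,150 ≤ $140,000, so Tier 1 applies.

Tier 1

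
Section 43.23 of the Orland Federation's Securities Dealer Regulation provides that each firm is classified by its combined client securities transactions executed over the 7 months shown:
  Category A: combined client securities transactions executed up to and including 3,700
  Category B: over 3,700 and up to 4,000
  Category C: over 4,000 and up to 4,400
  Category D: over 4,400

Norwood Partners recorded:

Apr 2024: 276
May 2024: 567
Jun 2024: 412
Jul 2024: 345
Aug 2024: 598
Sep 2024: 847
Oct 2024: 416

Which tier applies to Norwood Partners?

Category A

Combined client securities transactions executed: 276 + 567 + 412 + 345 + 598 + 847 + 416 = 3,461.
3,461 ≤ 3,700, so Category A applies.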